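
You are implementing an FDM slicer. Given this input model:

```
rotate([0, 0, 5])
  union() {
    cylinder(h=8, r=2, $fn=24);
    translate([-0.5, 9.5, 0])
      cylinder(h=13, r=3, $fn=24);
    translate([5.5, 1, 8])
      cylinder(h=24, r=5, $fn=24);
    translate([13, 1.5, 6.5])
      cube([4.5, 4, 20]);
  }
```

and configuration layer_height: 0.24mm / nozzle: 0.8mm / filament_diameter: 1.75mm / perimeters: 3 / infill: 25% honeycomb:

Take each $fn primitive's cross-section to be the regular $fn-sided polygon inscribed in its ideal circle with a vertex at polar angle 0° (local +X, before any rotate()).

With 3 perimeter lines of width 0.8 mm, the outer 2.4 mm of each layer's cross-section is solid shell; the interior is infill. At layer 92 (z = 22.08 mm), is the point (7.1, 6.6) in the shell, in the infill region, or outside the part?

outside

At z = 22.08 mm: the cylinder is absent (z outside [0, 8]); the cylinder at (-0.5, 9.5) does not reach this height (z outside [0, 13]); the r=5 cylinder at (5.5, 1) contributes a regular 24-gon of circumradius 5; the cube at (13, 1.5) is present — its section is the full 4.5×4 rectangle; Merging all regions: the 2 present regions are separate (no shared area or edge), so areas and boundary lengths simply add and each stays a separate island — 2 connected regions; (whole slice rotated 5° about Z — lengths, areas and connectivity unchanged). Overall, the cross-section has 2 separate islands. Undo the 5° rotation: the query point maps to (7.648, 5.956) in the un-rotated model frame. The nearest boundary edge runs (6.79, 5.83)→(8.00, 5.33); distance from the point to it = 0.44 mm. The point is not inside any of the regions above, so it lies outside the cross-section (0.44 mm from the nearest boundary).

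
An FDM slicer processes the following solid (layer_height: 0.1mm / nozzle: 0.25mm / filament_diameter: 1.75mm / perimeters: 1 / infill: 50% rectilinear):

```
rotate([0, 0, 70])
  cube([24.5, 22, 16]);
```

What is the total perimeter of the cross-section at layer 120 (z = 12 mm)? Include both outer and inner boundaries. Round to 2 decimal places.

At z = 12 mm: the cube (footprint 24.5×22) is included at this height (perimeter 93.00 mm); (whole slice rotated 70° about Z — lengths, areas and connectivity unchanged). Overall, the cross-section is a single solid region. Total boundary length (outer) = 93.00 mm.

93.00 mm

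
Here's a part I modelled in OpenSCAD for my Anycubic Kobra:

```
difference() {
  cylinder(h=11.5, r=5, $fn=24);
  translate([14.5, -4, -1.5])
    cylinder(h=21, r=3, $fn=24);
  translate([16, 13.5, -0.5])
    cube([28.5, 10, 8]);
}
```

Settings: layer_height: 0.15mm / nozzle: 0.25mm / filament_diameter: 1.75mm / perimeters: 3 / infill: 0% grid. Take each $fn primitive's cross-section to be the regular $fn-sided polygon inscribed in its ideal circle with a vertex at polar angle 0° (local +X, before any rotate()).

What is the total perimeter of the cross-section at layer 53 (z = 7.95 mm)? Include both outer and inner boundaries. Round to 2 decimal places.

At z = 7.95 mm: the cylinder: section is a regular 24-gon, circumradius r=5 (perimeter = 2·24·5.000·sin(180°/24) = 31.33 mm); the r=3 cylinder at (14.5, -4) contributes a regular 24-gon of circumradius 3 (perimeter = 2·24·3.000·sin(180°/24) = 18.80 mm); the cube at (16, 13.5) does not reach this height (z outside [-0.5, 7.5]); After the difference (first − rest): starting from the r=5 cylinder, the r=3 cylinder at (14.5, -4) misses the remaining region (no effect) — boundary = 31.33 mm. Overall, the cross-section is a single solid region. Total boundary length (outer) = 31.33 mm.

31.33 mm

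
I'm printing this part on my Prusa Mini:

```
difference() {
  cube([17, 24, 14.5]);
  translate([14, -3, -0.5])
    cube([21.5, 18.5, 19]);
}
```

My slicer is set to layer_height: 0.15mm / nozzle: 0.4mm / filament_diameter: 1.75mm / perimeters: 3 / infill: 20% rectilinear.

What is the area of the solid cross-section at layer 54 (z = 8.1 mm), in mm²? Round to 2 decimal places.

At z = 8.1 mm: the cube is present — its section is the full 17×24 rectangle (area 408.00 mm²); the 21.5×18.5 cube at (14, -3) contributes its full rectangle (area 397.75 mm²); After the difference (first − rest): starting from the 17×24 cube (408.00 mm²), the 21.5×18.5 cube at (14, -3) partially overlaps it — only the 46.50 mm² overlap (of its 397.75 mm²) is removed, clipping the outline — area = 361.50 mm². Overall, the cross-section is a single solid region. Net area = 361.50 mm².

361.50 mm²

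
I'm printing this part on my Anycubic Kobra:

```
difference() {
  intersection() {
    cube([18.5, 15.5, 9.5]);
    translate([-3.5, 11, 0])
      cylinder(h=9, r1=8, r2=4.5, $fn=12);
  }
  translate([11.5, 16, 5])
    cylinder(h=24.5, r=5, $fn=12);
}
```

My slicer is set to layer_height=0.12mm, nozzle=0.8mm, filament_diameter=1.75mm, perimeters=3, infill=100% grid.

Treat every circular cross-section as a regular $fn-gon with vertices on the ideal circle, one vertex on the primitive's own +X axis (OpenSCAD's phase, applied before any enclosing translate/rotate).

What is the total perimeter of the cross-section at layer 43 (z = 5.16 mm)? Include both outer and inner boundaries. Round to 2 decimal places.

At z = 5.16 mm: the 18.5×15.5 cube contributes its full rectangle (perimeter 68.00 mm); the cone at (-3.5, 11): at t=0.573 of its height the radius interpolates to r₁+(r₂−r₁)t = 5.993, giving a regular 12-gon of that circumradius (perimeter = 2·12·5.993·sin(180°/12) = 37.23 mm); Keeping only the common overlap: the cone at (-3.5, 11) partially overlaps the 18.5×15.5 cube; clipping to the common part keeps 15.38 mm² — boundary = 20.10 mm; the cylinder at (11.5, 16): section is a regular 12-gon, circumradius r=5 (perimeter = 2·12·5.000·sin(180°/12) = 31.06 mm); Taking the first minus the rest: starting from that combined region, the r=5 cylinder at (11.5, 16) misses the remaining region (no effect) — boundary = 20.10 mm. Overall, the cross-section is a single solid region. Total boundary length (outer) = 20.10 mm.

20.10 mm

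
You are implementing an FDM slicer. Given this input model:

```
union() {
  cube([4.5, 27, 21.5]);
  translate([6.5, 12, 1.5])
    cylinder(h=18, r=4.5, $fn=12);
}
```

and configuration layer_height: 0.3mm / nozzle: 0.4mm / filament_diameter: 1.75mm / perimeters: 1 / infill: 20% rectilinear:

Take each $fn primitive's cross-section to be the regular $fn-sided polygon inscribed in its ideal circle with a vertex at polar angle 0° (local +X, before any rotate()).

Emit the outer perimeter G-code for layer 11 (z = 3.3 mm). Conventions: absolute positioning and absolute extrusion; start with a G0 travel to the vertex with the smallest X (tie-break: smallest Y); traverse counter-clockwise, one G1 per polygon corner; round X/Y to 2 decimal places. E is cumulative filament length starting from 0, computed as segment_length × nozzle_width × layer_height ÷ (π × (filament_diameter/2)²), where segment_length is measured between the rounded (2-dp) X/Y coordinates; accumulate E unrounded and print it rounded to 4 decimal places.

G0 X0.00 Y0.00 Z3.30
G1 X4.50 Y0.00 E0.2245
G1 X4.50 Y8.04 E0.6256
G1 X6.50 Y7.50 E0.7290
G1 X8.75 Y8.10 E0.8452
G1 X10.40 Y9.75 E0.9616
G1 X11.00 Y12.00 E1.0777
G1 X10.40 Y14.25 E1.1939
G1 X8.75 Y15.90 E1.3103
G1 X6.50 Y16.50 E1.4265
G1 X4.50 Y15.96 E1.5299
G1 X4.50 Y27.00 E2.0807
G1 X0.00 Y27.00 E2.3052
G1 X0.00 Y0.00 E3.6522

At z = 3.3 mm: the cube is present — its section is the full 4.5×27 rectangle; the r=4.5 cylinder at (6.5, 12) contributes a regular 12-gon of circumradius 4.5; Taking the union: the regions partially overlap (shared area 13.45 mm²), so overlapping operands fuse into one piece — 1 connected region. The outline is a single polygon with 13 vertices. Extrusion per mm of travel: 0.4 × 0.3 / (π × 0.875²) = 0.049890. Accumulating E over each segment gives final E = 3.6522.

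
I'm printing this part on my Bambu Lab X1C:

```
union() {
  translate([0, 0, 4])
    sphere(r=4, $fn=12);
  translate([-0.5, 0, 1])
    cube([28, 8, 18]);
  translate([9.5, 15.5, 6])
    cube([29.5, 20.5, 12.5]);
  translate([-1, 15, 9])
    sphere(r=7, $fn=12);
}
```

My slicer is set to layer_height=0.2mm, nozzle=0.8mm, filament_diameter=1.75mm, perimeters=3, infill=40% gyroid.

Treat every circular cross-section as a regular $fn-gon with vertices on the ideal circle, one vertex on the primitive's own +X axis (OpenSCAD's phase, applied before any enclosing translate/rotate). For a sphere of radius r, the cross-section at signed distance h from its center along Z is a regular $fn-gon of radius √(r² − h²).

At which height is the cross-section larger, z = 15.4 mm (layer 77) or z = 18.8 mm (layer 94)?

Layer 77 (z = 15.4): the sphere does not reach this height (|z−center|=11.400 > r=4); the cube at (-0.5, 0) is present — its section is the full 28×8 rectangle (area 224.00 mm²); the 29.5×20.5 cube at (9.5, 15.5) contributes its full rectangle (area 604.75 mm²); the r=7 sphere at (-1, 15) contributes a regular 12-gon of circumradius √(7²−6.4²) = 2.835 (area = (12/2)·2.835²·sin(360°/12) = 24.12 mm²); Combining (union): the 3 present regions are separate (no shared area or edge), so areas and boundary lengths simply add and each stays a separate island — area = 852.87 mm². So its area = 852.87 mm². Layer 94 (z = 18.8): the sphere is not intersected at this z (|z−center|=14.800 > r=4); the cube at (-0.5, 0) is present — its section is the full 28×8 rectangle (area 224.00 mm²); the cube at (9.5, 15.5) is absent (z outside [6, 18.5]); the sphere at (-1, 15) is not intersected at this z (|z−center|=9.800 > r=7); Merging all regions: only the 28×8 cube at (-0.5, 0) is present, so the union is just that shape — area = 224.00 mm². So its area = 224.00 mm². Layer 77 is larger (852.87 vs 224.00 mm²).

layer 77 (z = 15.4 mm)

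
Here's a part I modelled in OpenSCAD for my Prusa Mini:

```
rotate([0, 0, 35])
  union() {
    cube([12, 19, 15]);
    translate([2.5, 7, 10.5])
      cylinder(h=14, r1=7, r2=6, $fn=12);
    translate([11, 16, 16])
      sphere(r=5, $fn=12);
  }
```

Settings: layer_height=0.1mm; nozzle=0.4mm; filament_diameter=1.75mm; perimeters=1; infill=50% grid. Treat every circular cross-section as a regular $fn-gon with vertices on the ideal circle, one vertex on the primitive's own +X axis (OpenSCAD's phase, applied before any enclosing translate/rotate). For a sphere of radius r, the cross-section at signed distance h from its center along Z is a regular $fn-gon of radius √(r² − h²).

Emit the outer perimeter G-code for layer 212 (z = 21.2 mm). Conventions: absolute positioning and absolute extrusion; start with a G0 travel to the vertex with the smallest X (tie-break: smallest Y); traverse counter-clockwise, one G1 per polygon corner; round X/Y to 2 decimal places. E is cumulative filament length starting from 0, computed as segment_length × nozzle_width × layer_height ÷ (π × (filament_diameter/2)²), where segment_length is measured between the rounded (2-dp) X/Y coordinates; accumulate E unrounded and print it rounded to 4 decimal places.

G0 X-8.18 Y6.62 Z21.20
G1 X-7.08 Y3.59 E0.0536
G1 X-4.60 Y1.52 E0.1073
G1 X-1.42 Y0.96 E0.1610
G1 X1.61 Y2.06 E0.2146
G1 X3.68 Y4.53 E0.2682
G1 X4.24 Y7.71 E0.3219
G1 X3.14 Y10.74 E0.3755
G1 X0.67 Y12.82 E0.4292
G1 X-2.51 Y13.38 E0.4829
G1 X-5.54 Y12.28 E0.5365
G1 X-7.62 Y9.80 E0.5904
G1 X-8.18 Y6.62 E0.6441

At z = 21.2 mm: the cube is not intersected at this z (z outside [0, 15]); the cone at (2.5, 7): at t=0.764 of its height the radius interpolates to r₁+(r₂−r₁)t = 6.236, giving a regular 12-gon of that circumradius; the sphere at (11, 16) does not reach this height (|z−center|=5.200 > r=5); Taking the union: only the cone at (2.5, 7) is present, so the union is just that shape — 1 connected region; (whole slice rotated 35° about Z — lengths, areas and connectivity unchanged). The outline is a single polygon with 12 vertices. Extrusion per mm of travel: 0.4 × 0.1 / (π × 0.875²) = 0.016630. Accumulating E over each segment gives final E = 0.6441.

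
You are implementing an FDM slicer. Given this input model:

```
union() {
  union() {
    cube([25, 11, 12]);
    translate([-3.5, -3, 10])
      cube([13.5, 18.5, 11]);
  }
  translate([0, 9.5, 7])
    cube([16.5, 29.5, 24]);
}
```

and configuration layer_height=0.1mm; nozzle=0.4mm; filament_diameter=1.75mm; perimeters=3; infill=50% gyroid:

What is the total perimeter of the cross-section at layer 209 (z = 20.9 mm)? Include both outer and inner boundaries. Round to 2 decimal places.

124.00 mm

At z = 20.9 mm: the cube is not intersected at this z (z outside [0, 12]); the cube at (-3.5, -3) (footprint 13.5×18.5) is included at this height (perimeter 64.00 mm); Taking the union: only the 13.5×18.5 cube at (-3.5, -3) is present, so the union is just that shape — boundary = 64.00 mm; the cube at (0, 9.5) is present — its section is the full 16.5×29.5 rectangle (perimeter 92.00 mm); Merging all regions: the regions partially overlap (shared area 60.00 mm²), so the edge portions inside another operand are dropped and the merged outline is re-measured after clipping — boundary = 124.00 mm. Overall, the cross-section is a single solid region. Total boundary length (outer) = 124.00 mm.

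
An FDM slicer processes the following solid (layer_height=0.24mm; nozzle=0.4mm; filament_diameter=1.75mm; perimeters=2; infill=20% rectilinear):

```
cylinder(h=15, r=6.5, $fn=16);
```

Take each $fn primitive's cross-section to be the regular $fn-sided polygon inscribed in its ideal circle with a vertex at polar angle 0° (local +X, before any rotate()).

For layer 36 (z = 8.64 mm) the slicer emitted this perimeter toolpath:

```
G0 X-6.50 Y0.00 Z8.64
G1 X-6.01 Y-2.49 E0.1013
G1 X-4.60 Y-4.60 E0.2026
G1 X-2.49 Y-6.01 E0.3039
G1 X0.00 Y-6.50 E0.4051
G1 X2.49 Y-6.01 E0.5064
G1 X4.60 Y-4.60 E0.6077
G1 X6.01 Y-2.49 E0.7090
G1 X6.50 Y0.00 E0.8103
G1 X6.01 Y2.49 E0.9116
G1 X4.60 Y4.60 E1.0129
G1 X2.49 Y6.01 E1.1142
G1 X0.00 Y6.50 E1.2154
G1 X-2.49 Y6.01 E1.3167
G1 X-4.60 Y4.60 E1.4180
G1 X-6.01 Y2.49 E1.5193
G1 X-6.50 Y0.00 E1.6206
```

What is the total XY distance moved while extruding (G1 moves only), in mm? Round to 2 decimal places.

40.60 mm

Sum the Euclidean lengths of each G1 segment: total = 40.60 mm.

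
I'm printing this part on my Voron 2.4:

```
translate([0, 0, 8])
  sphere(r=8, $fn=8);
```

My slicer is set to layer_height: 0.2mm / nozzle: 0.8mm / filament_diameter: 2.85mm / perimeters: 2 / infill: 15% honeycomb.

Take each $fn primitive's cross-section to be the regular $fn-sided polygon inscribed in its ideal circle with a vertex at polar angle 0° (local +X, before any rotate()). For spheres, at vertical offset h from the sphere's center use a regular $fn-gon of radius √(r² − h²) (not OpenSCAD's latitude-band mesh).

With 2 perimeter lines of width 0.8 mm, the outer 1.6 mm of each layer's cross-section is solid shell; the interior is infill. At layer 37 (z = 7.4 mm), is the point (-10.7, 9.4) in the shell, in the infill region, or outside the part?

outside

At z = 7.4 mm: the sphere: section is a regular 8-gon, circumradius = √(r²−h²) = √(8²−0.6²) = 7.977. Overall, the cross-section is a single solid region. The nearest boundary edge runs (0.00, 7.98)→(-5.64, 5.64); distance from the point to it = 6.30 mm. The point is not inside any of the regions above, so it lies outside the cross-section (6.30 mm from the nearest boundary).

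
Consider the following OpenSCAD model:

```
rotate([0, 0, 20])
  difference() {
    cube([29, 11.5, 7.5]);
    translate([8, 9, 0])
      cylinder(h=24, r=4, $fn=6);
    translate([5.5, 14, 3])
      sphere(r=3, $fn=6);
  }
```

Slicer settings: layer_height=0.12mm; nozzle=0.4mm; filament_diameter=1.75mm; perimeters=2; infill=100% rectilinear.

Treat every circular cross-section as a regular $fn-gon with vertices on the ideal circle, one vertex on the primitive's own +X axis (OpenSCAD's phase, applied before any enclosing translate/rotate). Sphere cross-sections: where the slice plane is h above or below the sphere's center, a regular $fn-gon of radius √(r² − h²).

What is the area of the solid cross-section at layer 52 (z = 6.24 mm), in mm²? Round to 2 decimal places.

296.32 mm²

At z = 6.24 mm: the cube is present — its section is the full 29×11.5 rectangle (area 333.50 mm²); the cylinder at (8, 9): section is a regular 6-gon, circumradius r=4 (area = (6/2)·4.000²·sin(360°/6) = 41.57 mm²); the sphere at (5.5, 14) does not reach this height (|z−center|=3.240 > r=3); Taking the first minus the rest: starting from the 29×11.5 cube (333.50 mm²), the r=4 cylinder at (8, 9) partially overlaps it — only the 37.18 mm² overlap (of its 41.57 mm²) is removed, clipping the outline — area = 296.32 mm²; (rotated 20° about Z; rotation is an isometry so areas/perimeters/island counts are preserved). Overall, the cross-section is a single solid region. Net area = 296.32 mm².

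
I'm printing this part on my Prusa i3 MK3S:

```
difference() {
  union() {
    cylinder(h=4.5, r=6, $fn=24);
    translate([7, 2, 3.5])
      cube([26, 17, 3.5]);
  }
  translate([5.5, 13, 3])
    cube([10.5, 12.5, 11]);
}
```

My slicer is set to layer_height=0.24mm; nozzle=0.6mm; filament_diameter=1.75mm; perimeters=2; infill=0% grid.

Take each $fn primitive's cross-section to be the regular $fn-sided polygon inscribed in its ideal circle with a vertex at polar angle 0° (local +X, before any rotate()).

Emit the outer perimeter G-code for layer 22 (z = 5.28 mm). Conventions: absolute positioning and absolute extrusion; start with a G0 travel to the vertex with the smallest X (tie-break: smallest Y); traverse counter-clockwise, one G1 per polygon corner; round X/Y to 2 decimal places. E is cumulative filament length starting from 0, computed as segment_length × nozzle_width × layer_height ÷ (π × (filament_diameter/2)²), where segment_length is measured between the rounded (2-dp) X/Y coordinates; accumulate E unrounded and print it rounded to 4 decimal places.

G0 X7.00 Y2.00 Z5.28
G1 X33.00 Y2.00 E1.5566
G1 X33.00 Y19.00 E2.5743
G1 X16.00 Y19.00 E3.5921
G1 X16.00 Y13.00 E3.9513
G1 X7.00 Y13.00 E4.4901
G1 X7.00 Y2.00 E5.1487

At z = 5.28 mm: the cylinder is absent (z outside [0, 4.5]); the 26×17 cube at (7, 2) contributes its full rectangle; Taking the union: only the 26×17 cube at (7, 2) is present, so the union is just that shape — 1 connected region; the cube at (5.5, 13) (footprint 10.5×12.5) is included at this height; Taking the first minus the rest: starting from the result so far, the 10.5×12.5 cube at (5.5, 13) partially overlaps it — only the 54.00 mm² overlap (of its 131.25 mm²) is removed, clipping the outline — 1 connected region. The outline is a single polygon with 6 vertices. Extrusion per mm of travel: 0.6 × 0.24 / (π × 0.875²) = 0.059868. Accumulating E over each segment gives final E = 5.1487.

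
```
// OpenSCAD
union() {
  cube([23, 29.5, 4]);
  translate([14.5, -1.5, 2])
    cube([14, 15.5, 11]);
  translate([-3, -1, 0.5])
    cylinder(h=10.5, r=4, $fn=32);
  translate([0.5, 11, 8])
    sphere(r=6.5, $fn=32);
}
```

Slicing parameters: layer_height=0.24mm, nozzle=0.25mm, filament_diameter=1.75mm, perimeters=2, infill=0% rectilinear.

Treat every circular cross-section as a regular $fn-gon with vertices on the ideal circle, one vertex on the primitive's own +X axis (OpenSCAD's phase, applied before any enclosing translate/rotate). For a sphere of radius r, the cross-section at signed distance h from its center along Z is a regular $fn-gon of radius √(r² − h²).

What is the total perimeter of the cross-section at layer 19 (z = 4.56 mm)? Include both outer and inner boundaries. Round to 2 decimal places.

118.69 mm

At z = 4.56 mm: the cube is absent (z outside [0, 4]); the 14×15.5 cube at (14.5, -1.5) contributes its full rectangle (perimeter 59.00 mm); the r=4 cylinder at (-3, -1) gives a regular 32-gon of circumradius 4 (constant along its height) (perimeter = 2·32·4.000·sin(180°/32) = 25.09 mm); the sphere at (0.5, 11): section is a regular 32-gon, circumradius = √(r²−h²) = √(6.5²−3.44²) = 5.515 (perimeter = 2·32·5.515·sin(180°/32) = 34.60 mm); Taking the union: the 3 present regions are separate (no shared area or edge), so areas and boundary lengths simply add and each stays a separate island — boundary = 118.69 mm. Overall, the cross-section has 3 separate islands. Total boundary length (outer) = 118.69 mm.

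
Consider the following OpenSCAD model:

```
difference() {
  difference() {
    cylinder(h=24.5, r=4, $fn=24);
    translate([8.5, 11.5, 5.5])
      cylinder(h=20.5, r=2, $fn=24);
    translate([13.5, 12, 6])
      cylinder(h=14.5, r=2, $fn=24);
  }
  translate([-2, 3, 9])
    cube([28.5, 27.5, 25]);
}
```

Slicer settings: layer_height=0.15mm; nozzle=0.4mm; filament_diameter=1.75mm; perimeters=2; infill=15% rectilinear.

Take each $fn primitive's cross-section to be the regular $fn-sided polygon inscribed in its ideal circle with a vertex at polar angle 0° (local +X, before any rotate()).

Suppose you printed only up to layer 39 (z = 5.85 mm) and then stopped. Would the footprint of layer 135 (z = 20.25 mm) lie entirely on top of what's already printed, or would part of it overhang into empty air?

Compare the two slices. At z = 5.85: the r=4 cylinder gives a regular 24-gon of circumradius 4 (constant along its height) (area = (24/2)·4.000²·sin(360°/24) = 49.69 mm²); the r=2 cylinder at (8.5, 11.5) contributes a regular 24-gon of circumradius 2 (area = (24/2)·2.000²·sin(360°/24) = 12.42 mm²); the cylinder at (13.5, 12) does not reach this height (z outside [6, 20.5]); After the difference (first − rest): starting from the r=4 cylinder (49.69 mm²), the r=2 cylinder at (8.5, 11.5) misses the remaining region (no effect) — area = 49.69 mm²; the cube at (-2, 3) does not reach this height (z outside [9, 34]); Taking the first minus the rest: none of the subtracted shapes is present at this height, so that combined region is unchanged — area = 49.69 mm². At z = 20.25: the r=4 cylinder gives a regular 24-gon of circumradius 4 (constant along its height) (area = (24/2)·4.000²·sin(360°/24) = 49.69 mm²); the r=2 cylinder at (8.5, 11.5) gives a regular 24-gon of circumradius 2 (constant along its height) (area = (24/2)·2.000²·sin(360°/24) = 12.42 mm²); the cylinder at (13.5, 12): section is a regular 24-gon, circumradius r=2 (area = (24/2)·2.000²·sin(360°/24) = 12.42 mm²); Subtracting the remaining from the first: starting from the r=4 cylinder (49.69 mm²), the r=2 cylinder at (8.5, 11.5) misses the remaining region (no effect); the r=2 cylinder at (13.5, 12) misses the remaining region (no effect) — area = 49.69 mm²; the 28.5×27.5 cube at (-2, 3) contributes its full rectangle (area 783.75 mm²); Subtracting the remaining from the first: starting from that combined region (49.69 mm²), the 28.5×27.5 cube at (-2, 3) partially overlaps it — only the 3.35 mm² overlap (of its 783.75 mm²) is removed, clipping the outline — area = 46.34 mm². Checking containment: the cross-section at z = 20.25 is a subset of the cross-section at z = 5.85.

entirely on top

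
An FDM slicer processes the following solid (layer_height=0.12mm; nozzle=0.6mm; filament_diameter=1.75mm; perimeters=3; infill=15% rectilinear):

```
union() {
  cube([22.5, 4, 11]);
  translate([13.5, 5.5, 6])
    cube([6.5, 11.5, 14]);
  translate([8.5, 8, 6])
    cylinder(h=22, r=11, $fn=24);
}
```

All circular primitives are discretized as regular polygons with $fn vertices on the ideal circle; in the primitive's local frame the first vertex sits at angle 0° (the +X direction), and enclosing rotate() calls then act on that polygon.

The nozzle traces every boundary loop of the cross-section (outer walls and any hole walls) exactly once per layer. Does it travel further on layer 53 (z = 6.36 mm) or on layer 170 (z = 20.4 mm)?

Layer 53 (z = 6.36): the 22.5×4 cube contributes its full rectangle (perimeter 53.00 mm); the 6.5×11.5 cube at (13.5, 5.5) contributes its full rectangle (perimeter 36.00 mm); the r=11 cylinder at (8.5, 8) contributes a regular 24-gon of circumradius 11 (perimeter = 2·24·11.000·sin(180°/24) = 68.92 mm); Merging all regions: the regions partially overlap (shared area 124.97 mm²), so the edge portions inside another operand are dropped and the merged outline is re-measured after clipping — boundary = 83.54 mm. So its perimeter = 83.54 mm. Layer 170 (z = 20.4): the cube is absent (z outside [0, 11]); the cube at (13.5, 5.5) is absent (z outside [6, 20]); the r=11 cylinder at (8.5, 8) contributes a regular 24-gon of circumradius 11 (perimeter = 2·24·11.000·sin(180°/24) = 68.92 mm); Combining (union): only the r=11 cylinder at (8.5, 8) is present, so the union is just that shape — boundary = 68.92 mm. So its perimeter = 68.92 mm. Layer 53 is larger (83.54 vs 68.92 mm).

layer 53 (z = 6.36 mm)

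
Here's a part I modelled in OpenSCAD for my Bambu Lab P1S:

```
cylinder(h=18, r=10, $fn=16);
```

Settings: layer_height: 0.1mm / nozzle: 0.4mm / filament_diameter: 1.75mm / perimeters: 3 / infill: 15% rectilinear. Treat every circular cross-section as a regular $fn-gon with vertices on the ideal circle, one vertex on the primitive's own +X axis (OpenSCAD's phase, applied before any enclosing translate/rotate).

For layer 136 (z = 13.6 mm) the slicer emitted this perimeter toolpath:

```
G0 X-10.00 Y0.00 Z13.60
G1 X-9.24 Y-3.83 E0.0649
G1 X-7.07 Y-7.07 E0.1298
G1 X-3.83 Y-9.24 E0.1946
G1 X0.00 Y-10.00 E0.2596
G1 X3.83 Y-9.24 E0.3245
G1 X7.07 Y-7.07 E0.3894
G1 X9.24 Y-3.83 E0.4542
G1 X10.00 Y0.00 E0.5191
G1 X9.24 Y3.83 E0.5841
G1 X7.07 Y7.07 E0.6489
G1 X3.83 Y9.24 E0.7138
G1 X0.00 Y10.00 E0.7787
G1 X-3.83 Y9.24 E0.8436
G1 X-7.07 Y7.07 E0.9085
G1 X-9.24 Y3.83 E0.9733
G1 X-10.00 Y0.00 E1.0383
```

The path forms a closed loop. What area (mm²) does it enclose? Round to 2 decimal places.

Apply the shoelace formula to the sequence of (X, Y) vertices; enclosed area = 306.19 mm².

306.19 mm²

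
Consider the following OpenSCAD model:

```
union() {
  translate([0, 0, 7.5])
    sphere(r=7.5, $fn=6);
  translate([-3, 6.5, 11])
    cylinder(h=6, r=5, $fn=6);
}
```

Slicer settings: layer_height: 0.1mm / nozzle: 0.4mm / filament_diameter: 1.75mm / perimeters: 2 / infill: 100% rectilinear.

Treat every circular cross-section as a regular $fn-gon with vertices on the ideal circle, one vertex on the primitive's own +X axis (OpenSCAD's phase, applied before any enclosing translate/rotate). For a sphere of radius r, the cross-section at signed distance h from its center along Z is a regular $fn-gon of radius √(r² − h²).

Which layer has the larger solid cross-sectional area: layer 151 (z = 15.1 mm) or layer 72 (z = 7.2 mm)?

layer 72 (z = 7.2 mm)

Layer 151 (z = 15.1): the sphere is absent (|z−center|=7.600 > r=7.5); the cylinder at (-3, 6.5): section is a regular 6-gon, circumradius r=5 (area = (6/2)·5.000²·sin(360°/6) = 64.95 mm²); Merging all regions: only the r=5 cylinder at (-3, 6.5) is present, so the union is just that shape — area = 64.95 mm². So its area = 64.95 mm². Layer 72 (z = 7.2): the r=7.5 sphere contributes a regular 6-gon of circumradius √(7.5²−0.3²) = 7.494 (area = (6/2)·7.494²·sin(360°/6) = 145.91 mm²); the cylinder at (-3, 6.5) is absent (z outside [11, 17]); Merging all regions: only the r=7.5 sphere is present, so the union is just that shape — area = 145.91 mm². So its area = 145.91 mm². Layer 72 is larger (145.91 vs 64.95 mm²).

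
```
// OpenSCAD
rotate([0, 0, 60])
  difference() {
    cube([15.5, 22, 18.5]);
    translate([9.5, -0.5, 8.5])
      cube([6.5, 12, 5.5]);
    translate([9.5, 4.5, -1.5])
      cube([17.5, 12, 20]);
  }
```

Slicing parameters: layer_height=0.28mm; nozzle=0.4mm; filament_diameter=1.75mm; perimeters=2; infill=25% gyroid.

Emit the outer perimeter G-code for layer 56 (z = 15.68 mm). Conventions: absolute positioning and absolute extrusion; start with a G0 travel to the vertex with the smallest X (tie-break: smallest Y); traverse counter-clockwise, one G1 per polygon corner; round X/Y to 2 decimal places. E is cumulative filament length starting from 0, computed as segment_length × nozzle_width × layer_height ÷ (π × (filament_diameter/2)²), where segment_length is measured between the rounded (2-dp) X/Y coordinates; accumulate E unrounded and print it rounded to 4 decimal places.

G0 X-19.05 Y11.00 Z15.68
G1 X0.00 Y0.00 E1.0243
G1 X7.75 Y13.42 E1.7459
G1 X3.85 Y15.67 E1.9556
G1 X0.85 Y10.48 E2.2347
G1 X-9.54 Y16.48 E2.7934
G1 X-6.54 Y21.67 E3.0725
G1 X-11.30 Y24.42 E3.3285
G1 X-19.05 Y11.00 E4.0501

At z = 15.68 mm: the 15.5×22 cube contributes its full rectangle; the cube at (9.5, -0.5) does not reach this height (z outside [8.5, 14]); the cube at (9.5, 4.5) (footprint 17.5×12) is included at this height; Subtracting the remaining from the first: starting from the 15.5×22 cube, the 17.5×12 cube at (9.5, 4.5) partially overlaps it — only the 72.00 mm² overlap (of its 210.00 mm²) is removed, clipping the outline — 1 connected region; (whole slice rotated 60° about Z — lengths, areas and connectivity unchanged). The outline is a single polygon with 8 vertices. Extrusion per mm of travel: 0.4 × 0.28 / (π × 0.875²) = 0.046564. Accumulating E over each segment gives final E = 4.0501.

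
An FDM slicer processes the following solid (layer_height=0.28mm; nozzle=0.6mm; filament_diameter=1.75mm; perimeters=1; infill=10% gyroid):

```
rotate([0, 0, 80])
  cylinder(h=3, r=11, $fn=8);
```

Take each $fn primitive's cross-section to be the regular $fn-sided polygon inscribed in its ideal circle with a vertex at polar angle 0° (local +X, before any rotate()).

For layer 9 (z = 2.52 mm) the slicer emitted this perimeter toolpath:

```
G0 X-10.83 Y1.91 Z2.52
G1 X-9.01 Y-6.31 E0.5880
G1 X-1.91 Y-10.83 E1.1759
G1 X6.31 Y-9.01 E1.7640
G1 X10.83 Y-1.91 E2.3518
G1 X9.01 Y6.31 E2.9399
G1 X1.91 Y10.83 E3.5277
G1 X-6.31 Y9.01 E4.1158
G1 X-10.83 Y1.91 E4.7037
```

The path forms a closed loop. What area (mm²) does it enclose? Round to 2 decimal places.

342.15 mm²

Apply the shoelace formula to the sequence of (X, Y) vertices; enclosed area = 342.15 mm².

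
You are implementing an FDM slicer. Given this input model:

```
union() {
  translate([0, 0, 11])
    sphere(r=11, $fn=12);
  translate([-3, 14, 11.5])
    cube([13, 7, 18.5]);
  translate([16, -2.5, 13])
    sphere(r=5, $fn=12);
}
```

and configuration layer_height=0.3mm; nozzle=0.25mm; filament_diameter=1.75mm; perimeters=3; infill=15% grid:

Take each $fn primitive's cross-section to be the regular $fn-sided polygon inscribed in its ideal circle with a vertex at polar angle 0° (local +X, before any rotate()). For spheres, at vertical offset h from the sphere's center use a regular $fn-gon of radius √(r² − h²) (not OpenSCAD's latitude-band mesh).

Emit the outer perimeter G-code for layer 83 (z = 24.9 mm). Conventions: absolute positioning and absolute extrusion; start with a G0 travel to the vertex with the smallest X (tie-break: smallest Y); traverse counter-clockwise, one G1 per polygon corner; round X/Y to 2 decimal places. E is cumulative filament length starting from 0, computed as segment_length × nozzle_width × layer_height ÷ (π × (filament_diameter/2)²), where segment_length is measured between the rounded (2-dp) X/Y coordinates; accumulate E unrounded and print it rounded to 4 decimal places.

At z = 24.9 mm: the sphere is absent (|z−center|=13.900 > r=11); the cube at (-3, 14) is present — its section is the full 13×7 rectangle; the sphere at (16, -2.5) is absent (|z−center|=11.900 > r=5); Taking the union: only the 13×7 cube at (-3, 14) is present, so the union is just that shape — 1 connected region. The outline is a single polygon with 4 vertices. Extrusion per mm of travel: 0.25 × 0.3 / (π × 0.875²) = 0.031181. Accumulating E over each segment gives final E = 1.2473.

G0 X-3.00 Y14.00 Z24.90
G1 X10.00 Y14.00 E0.4054
G1 X10.00 Y21.00 E0.6236
G1 X-3.00 Y21.00 E1.0290
G1 X-3.00 Y14.00 E1.2473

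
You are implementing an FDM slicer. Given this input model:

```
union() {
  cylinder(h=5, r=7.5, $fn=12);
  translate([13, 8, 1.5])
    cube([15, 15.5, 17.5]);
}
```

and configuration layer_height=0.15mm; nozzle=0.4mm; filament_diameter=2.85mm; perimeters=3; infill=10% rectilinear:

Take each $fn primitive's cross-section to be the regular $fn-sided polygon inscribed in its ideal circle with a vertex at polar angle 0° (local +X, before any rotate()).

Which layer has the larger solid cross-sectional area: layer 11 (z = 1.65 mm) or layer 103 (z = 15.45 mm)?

layer 11 (z = 1.65 mm)

Layer 11 (z = 1.65): the cylinder: section is a regular 12-gon, circumradius r=7.5 (area = (12/2)·7.500²·sin(360°/12) = 168.75 mm²); the 15×15.5 cube at (13, 8) contributes its full rectangle (area 232.50 mm²); Taking the union: the 2 present regions are separate (no shared area or edge), so areas and boundary lengths simply add and each stays a separate island — area = 401.25 mm². So its area = 401.25 mm². Layer 103 (z = 15.45): the cylinder is not intersected at this z (z outside [0, 5]); the 15×15.5 cube at (13, 8) contributes its full rectangle (area 232.50 mm²); Merging all regions: only the 15×15.5 cube at (13, 8) is present, so the union is just that shape — area = 232.50 mm². So its area = 232.50 mm². Layer 11 is larger (401.25 vs 232.50 mm²).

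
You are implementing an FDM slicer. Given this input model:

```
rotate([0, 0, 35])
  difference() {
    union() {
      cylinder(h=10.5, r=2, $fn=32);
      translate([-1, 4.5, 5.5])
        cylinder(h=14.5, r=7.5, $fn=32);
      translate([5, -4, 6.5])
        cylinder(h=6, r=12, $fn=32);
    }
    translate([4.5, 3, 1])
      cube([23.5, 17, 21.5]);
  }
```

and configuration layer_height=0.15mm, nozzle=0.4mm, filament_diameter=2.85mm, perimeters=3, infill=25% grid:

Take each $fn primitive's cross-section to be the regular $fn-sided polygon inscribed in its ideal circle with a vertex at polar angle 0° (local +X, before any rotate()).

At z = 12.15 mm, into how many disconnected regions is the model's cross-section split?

1

At z = 12.15 mm: the cylinder is absent (z outside [0, 10.5]); the r=7.5 cylinder at (-1, 4.5) gives a regular 32-gon of circumradius 7.5 (constant along its height); the r=12 cylinder at (5, -4) gives a regular 32-gon of circumradius 12 (constant along its height); Combining (union): the regions partially overlap (shared area 98.69 mm²), so overlapping operands fuse into one piece — 1 connected region; the cube at (4.5, 3) is present — its section is the full 23.5×17 rectangle; Taking the first minus the rest: starting from the result so far, the 23.5×17 cube at (4.5, 3) partially overlaps it — only the 37.15 mm² overlap (of its 399.50 mm²) is removed, clipping the outline — 1 connected region; (whole slice rotated 35° about Z — lengths, areas and connectivity unchanged). The result has 1 disconnected region.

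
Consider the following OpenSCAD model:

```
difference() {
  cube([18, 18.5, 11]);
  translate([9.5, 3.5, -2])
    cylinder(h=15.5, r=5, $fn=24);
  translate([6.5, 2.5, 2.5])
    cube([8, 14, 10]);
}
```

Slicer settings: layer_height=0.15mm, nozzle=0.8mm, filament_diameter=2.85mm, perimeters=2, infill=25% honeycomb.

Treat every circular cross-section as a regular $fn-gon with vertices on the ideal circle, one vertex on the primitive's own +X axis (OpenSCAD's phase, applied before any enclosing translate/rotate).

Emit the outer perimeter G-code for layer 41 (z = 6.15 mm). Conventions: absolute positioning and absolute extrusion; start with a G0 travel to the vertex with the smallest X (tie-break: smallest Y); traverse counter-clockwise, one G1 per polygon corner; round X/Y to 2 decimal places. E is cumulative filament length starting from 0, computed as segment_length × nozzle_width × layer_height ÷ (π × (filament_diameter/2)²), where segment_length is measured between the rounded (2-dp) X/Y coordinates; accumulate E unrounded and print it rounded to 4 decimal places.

At z = 6.15 mm: the cube is present — its section is the full 18×18.5 rectangle; the r=5 cylinder at (9.5, 3.5) gives a regular 24-gon of circumradius 5 (constant along its height); the 8×14 cube at (6.5, 2.5) contributes its full rectangle; After the difference (first − rest): starting from the 18×18.5 cube, the r=5 cylinder at (9.5, 3.5) partially overlaps it — only the 70.48 mm² overlap (of its 77.65 mm²) is removed, clipping the outline; the 8×14 cube at (6.5, 2.5) partially overlaps it — only the 70.70 mm² overlap (of its 112.00 mm²) is removed, clipping the outline — 1 connected region. The outline is a single polygon with 19 vertices. Extrusion per mm of travel: 0.8 × 0.15 / (π × 1.425²) = 0.018811. Accumulating E over each segment gives final E = 2.0389.

G0 X0.00 Y0.00 Z6.15
G1 X5.94 Y0.00 E0.1117
G1 X5.17 Y1.00 E0.1355
G1 X4.67 Y2.21 E0.1601
G1 X4.50 Y3.50 E0.1846
G1 X4.67 Y4.79 E0.2091
G1 X5.17 Y6.00 E0.2337
G1 X5.96 Y7.04 E0.2582
G1 X6.50 Y7.45 E0.2710
G1 X6.50 Y16.50 E0.4412
G1 X14.50 Y16.50 E0.5917
G1 X14.50 Y2.50 E0.8551
G1 X14.37 Y2.50 E0.8575
G1 X14.33 Y2.21 E0.8630
G1 X13.83 Y1.00 E0.8876
G1 X13.06 Y0.00 E0.9114
G1 X18.00 Y0.00 E1.0043
G1 X18.00 Y18.50 E1.3523
G1 X0.00 Y18.50 E1.6909
G1 X0.00 Y0.00 E2.0389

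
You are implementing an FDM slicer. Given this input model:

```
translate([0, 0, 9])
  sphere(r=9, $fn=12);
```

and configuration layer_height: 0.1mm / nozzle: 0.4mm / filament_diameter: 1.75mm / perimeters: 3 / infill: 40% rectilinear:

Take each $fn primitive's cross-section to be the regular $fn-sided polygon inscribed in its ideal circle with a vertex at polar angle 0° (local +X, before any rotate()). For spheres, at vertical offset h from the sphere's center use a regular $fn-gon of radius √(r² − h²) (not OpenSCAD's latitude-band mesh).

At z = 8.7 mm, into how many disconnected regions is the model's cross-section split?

At z = 8.7 mm: the sphere: section is a regular 12-gon, circumradius = √(r²−h²) = √(9²−0.3²) = 8.995. The result has 1 disconnected region.

1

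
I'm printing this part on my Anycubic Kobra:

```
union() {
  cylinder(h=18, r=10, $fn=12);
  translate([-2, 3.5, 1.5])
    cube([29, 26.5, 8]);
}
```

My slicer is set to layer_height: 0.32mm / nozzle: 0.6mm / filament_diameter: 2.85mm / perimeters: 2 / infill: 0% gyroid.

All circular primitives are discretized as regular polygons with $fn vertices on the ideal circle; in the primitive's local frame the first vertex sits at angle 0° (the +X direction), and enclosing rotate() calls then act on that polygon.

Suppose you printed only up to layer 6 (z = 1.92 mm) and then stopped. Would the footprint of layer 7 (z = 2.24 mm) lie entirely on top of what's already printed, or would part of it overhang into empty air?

Compare the two slices. At z = 1.92: the cylinder: section is a regular 12-gon, circumradius r=10 (area = (12/2)·10.000²·sin(360°/12) = 300.00 mm²); the 29×26.5 cube at (-2, 3.5) contributes its full rectangle (area 768.50 mm²); Merging all regions: the regions partially overlap — summed areas 1068.50 mm² minus the doubly-counted overlap 54.11 mm² gives 1014.39 mm² — area = 1014.39 mm². At z = 2.24: the r=10 cylinder gives a regular 12-gon of circumradius 10 (constant along its height) (area = (12/2)·10.000²·sin(360°/12) = 300.00 mm²); the cube at (-2, 3.5) is present — its section is the full 29×26.5 rectangle (area 768.50 mm²); Combining (union): the regions partially overlap — summed areas 1068.50 mm² minus the doubly-counted overlap 54.11 mm² gives 1014.39 mm² — area = 1014.39 mm². Checking containment: the cross-section at z = 2.24 is a subset of the cross-section at z = 1.92.

entirely on top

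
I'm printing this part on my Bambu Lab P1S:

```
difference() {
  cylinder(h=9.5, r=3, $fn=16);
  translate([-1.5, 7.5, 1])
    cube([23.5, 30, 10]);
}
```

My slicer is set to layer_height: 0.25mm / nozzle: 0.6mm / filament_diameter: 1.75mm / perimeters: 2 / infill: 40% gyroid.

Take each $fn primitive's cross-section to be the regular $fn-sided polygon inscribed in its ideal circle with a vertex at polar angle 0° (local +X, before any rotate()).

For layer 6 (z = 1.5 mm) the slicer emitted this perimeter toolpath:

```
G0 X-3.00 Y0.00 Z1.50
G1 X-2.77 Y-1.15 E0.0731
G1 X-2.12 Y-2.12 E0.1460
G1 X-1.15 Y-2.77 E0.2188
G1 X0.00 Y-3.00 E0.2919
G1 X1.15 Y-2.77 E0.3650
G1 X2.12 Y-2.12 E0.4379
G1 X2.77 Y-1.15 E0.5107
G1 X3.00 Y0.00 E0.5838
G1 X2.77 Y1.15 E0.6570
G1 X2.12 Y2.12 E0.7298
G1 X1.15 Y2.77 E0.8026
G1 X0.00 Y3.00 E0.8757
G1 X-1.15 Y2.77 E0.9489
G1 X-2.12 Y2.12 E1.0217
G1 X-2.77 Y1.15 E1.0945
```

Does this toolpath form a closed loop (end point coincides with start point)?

no

Start point (G0): (-3.00, 0.00). End point (last G1): the path does not return to the start — open.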